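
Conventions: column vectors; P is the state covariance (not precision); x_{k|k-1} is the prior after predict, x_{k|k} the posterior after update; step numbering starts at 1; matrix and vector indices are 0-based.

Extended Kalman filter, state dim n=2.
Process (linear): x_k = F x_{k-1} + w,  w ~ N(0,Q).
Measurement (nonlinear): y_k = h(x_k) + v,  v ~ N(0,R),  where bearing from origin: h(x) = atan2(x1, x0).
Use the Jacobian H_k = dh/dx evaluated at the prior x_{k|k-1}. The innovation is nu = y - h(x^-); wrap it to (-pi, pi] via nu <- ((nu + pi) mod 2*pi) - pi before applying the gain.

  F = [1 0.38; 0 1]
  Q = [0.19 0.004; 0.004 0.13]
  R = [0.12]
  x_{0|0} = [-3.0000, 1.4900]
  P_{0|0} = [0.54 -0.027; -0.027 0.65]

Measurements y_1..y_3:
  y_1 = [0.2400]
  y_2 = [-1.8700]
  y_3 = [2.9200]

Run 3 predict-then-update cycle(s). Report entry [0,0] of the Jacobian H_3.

H_jac[0,0] = -0.2309

step 1: x^-=[-2.4338, 1.4900]  P^-=[0.8033 0.2240; 0.2240 0.7800]  H_jac=[-0.1830 -0.2989]  S=[0.2411]  K=[-0.8875; -1.1371]  nu=[-2.3522]  x^+=[-0.3463, 4.1646]  P^+=[0.6135 -0.0193; -0.0193 0.4683]
step 2: x^-=[1.2363, 4.1646]  P^-=[0.8565 0.1627; 0.1627 0.5983]  H_jac=[-0.2207 0.0655]  S=[0.1596]  K=[-1.1176; 0.0206]  nu=[3.1310]  x^+=[-2.2630, 4.2291]  P^+=[0.6572 0.1664; 0.1664 0.5983]
step 3: x^-=[-0.6559, 4.2291]  P^-=[1.0600 0.3977; 0.3977 0.7283]  H_jac=[-0.2309 -0.0358]  S=[0.1840]  K=[-1.4074; -0.6408]  nu=[1.1953]  x^+=[-2.3383, 3.4632]  P^+=[0.6955 0.2318; 0.2318 0.6527]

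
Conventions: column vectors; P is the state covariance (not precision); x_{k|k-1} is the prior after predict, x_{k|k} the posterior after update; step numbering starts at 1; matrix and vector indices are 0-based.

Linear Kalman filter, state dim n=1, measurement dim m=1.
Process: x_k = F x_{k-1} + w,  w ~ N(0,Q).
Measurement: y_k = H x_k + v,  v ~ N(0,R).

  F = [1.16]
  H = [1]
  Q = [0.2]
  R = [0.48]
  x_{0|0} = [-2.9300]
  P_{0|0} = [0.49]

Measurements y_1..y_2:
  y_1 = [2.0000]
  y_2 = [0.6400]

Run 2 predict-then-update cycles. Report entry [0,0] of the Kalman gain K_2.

K[0,0] = 0.5614

step 1: x^-=[-3.3988]  P^-=[0.8593]  S=[1.3393]  K=[0.6416]  nu=[5.3988]  x^+=[0.0652]  P^+=[0.3080]
step 2: x^-=[0.0756]  P^-=[0.6144]  S=[1.0944]  K=[0.5614]  nu=[0.5644]  x^+=[0.3924]  P^+=[0.2695]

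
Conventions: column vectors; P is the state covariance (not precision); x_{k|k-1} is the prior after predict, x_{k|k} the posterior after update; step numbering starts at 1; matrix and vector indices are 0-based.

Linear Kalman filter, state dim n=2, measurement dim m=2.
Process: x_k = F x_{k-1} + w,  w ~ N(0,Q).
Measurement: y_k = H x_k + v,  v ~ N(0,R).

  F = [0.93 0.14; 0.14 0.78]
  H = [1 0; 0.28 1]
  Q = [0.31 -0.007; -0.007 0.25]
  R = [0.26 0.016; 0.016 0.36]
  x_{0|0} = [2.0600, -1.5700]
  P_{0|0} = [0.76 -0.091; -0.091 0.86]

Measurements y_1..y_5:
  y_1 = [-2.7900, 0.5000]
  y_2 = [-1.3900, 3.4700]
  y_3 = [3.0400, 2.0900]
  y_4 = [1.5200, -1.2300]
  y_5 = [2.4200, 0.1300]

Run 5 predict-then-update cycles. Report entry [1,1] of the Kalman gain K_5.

K[1,1] = 0.4949

step 1: x^-=[1.6960, -0.9362]  P^-=[0.9605 0.1181; 0.1181 0.7682]  S=[1.2205 0.4030; 0.4030 1.2697]  K=[0.7667 0.0615; -0.1247 0.6707]  nu=[-4.4860, 0.9613]  x^+=[-1.6842, 0.2681]  P^+=[0.2003 -0.0217; -0.0217 0.2455]
step 2: x^-=[-1.5288, -0.0267]  P^-=[0.4824 0.0297; 0.0297 0.3986]  S=[0.7424 0.1808; 0.1808 0.8130]  K=[0.6348 0.0615; -0.0865 0.5197]  nu=[0.1388, 3.9247]  x^+=[-1.1992, 2.0010]  P^+=[0.1660 -0.0142; -0.0142 0.1897]
step 3: x^-=[-0.8351, 1.3929]  P^-=[0.4536 0.0248; 0.0248 0.3656]  S=[0.7136 0.1678; 0.1678 0.7750]  K=[0.6212 0.0614; -0.0825 0.4985]  nu=[3.8751, 0.9309]  x^+=[1.6294, 1.5373]  P^+=[0.1625 -0.0135; -0.0135 0.1819]
step 4: x^-=[1.7305, 1.4272]  P^-=[0.4506 0.0240; 0.0240 0.3609]  S=[0.7106 0.1662; 0.1662 0.7697]  K=[0.6198 0.0613; -0.0821 0.4954]  nu=[-0.2105, -3.1417]  x^+=[1.4075, -0.1118]  P^+=[0.1621 -0.0134; -0.0134 0.1808]
step 5: x^-=[1.2933, 0.1098]  P^-=[0.4503 0.0239; 0.0239 0.3602]  S=[0.7103 0.1659; 0.1659 0.7689]  K=[0.6196 0.0613; -0.0820 0.4949]  nu=[1.1267, -0.3419]  x^+=[1.9705, -0.1518]  P^+=[0.1621 -0.0134; -0.0134 0.1806]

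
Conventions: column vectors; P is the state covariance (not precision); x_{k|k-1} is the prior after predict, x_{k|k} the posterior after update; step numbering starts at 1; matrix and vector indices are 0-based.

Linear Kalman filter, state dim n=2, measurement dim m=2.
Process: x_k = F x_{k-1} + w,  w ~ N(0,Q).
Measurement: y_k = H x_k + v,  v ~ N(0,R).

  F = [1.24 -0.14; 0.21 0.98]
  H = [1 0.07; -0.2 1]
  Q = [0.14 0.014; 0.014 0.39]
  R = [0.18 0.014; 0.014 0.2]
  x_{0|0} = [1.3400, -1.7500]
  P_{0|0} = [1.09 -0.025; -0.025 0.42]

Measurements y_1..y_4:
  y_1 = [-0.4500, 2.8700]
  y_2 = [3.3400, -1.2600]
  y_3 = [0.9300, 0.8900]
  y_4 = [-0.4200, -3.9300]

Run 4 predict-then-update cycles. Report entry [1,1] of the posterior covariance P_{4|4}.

step 1: x^-=[1.9066, -1.4336]  P^-=[1.8329 0.2106; 0.2106 0.8311]  S=[2.0464 -0.0868; -0.0868 1.0202]  K=[0.8996 -0.0764; 0.1647 0.7874]  nu=[-2.2562, 4.6849]  x^+=[-0.4811, 1.8836]  P^+=[0.1588 0.0291; 0.0291 0.1656]
step 2: x^-=[-0.8602, 1.7449]  P^-=[0.3774 0.0671; 0.0671 0.5680]  S=[0.5695 0.0445; 0.0445 0.7563]  K=[0.6748 -0.0507; 0.1310 0.7256]  nu=[4.0781, -3.1770]  x^+=[2.0527, -0.0261]  P^+=[0.1191 0.0231; 0.0231 0.1516]
step 3: x^-=[2.5490, 0.4055]  P^-=[0.3181 0.0517; 0.0517 0.5504]  S=[0.5080 0.0398; 0.0398 0.7424]  K=[0.6372 -0.0503; 0.1210 0.7209]  nu=[-1.6474, 0.9943]  x^+=[1.4492, 0.9230]  P^+=[0.1125 0.0214; 0.0214 0.1501]
step 4: x^-=[1.6678, 1.2089]  P^-=[0.3085 0.0480; 0.0480 0.5480]  S=[0.4979 0.0380; 0.0380 0.7411]  K=[0.6302 -0.0508; 0.1185 0.7204]  nu=[-2.1725, -4.8053]  x^+=[0.5427, -2.5101]  P^+=[0.1113 0.0209; 0.0209 0.1499]

P_post[1,1] = 0.1499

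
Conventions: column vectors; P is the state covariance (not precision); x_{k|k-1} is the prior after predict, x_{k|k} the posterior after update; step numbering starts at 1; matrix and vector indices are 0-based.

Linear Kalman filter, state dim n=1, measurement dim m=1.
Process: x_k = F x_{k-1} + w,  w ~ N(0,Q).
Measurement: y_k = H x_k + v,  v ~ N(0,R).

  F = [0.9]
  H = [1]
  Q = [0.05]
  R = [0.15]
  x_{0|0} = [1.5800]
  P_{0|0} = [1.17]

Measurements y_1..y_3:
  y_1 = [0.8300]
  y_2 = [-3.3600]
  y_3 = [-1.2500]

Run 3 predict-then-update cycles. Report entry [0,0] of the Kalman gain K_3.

step 1: x^-=[1.4220]  P^-=[0.9977]  S=[1.1477]  K=[0.8693]  nu=[-0.5920]  x^+=[0.9074]  P^+=[0.1304]
step 2: x^-=[0.8166]  P^-=[0.1556]  S=[0.3056]  K=[0.5092]  nu=[-4.1766]  x^+=[-1.3101]  P^+=[0.0764]
step 3: x^-=[-1.1791]  P^-=[0.1119]  S=[0.2619]  K=[0.4272]  nu=[-0.0709]  x^+=[-1.2094]  P^+=[0.0641]

K[0,0] = 0.4272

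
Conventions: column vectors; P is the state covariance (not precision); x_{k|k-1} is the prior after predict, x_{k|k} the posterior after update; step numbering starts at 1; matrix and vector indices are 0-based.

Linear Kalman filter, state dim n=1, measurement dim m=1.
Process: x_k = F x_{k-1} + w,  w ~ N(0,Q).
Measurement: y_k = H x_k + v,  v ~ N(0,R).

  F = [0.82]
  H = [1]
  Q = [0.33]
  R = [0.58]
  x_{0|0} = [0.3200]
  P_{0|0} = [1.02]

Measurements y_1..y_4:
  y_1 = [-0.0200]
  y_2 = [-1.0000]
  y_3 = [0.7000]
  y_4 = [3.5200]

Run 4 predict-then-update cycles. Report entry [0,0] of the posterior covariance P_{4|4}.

P_post[0,0] = 0.2729

step 1: x^-=[0.2624]  P^-=[1.0158]  S=[1.5958]  K=[0.6366]  nu=[-0.2824]  x^+=[0.0826]  P^+=[0.3692]
step 2: x^-=[0.0678]  P^-=[0.5783]  S=[1.1583]  K=[0.4992]  nu=[-1.0678]  x^+=[-0.4653]  P^+=[0.2896]
step 3: x^-=[-0.3816]  P^-=[0.5247]  S=[1.1047]  K=[0.4750]  nu=[1.0816]  x^+=[0.1322]  P^+=[0.2755]
step 4: x^-=[0.1084]  P^-=[0.5152]  S=[1.0952]  K=[0.4704]  nu=[3.4116]  x^+=[1.7133]  P^+=[0.2729]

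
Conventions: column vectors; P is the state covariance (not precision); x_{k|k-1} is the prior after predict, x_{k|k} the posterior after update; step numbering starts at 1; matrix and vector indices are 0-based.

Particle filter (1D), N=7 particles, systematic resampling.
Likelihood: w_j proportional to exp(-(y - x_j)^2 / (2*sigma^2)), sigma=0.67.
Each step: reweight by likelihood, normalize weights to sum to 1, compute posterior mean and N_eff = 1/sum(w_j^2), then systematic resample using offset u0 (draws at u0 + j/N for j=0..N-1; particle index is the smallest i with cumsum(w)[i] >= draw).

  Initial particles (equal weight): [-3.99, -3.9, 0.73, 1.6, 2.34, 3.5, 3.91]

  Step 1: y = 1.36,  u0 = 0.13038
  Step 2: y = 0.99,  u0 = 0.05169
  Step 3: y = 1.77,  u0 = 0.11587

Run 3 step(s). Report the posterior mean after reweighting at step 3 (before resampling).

step 1: w=[0.0000, 0.0000, 0.3329, 0.4858, 0.1777, 0.0032, 0.0004]  mean=1.4487  Neff=2.6423  idx=[2, 2, 3, 3, 3, 4, 4]
step 2: w=[0.2262, 0.2262, 0.1612, 0.1612, 0.1612, 0.0320, 0.0320]  mean=1.2538  Neff=5.4847  idx=[0, 0, 1, 2, 3, 3, 4]
step 3: w=[0.0628, 0.0628, 0.0628, 0.2029, 0.2029, 0.2029, 0.2029]  mean=1.4361  Neff=5.6659  idx=[1, 3, 4, 4, 5, 6, 6]

post_mean = 1.4361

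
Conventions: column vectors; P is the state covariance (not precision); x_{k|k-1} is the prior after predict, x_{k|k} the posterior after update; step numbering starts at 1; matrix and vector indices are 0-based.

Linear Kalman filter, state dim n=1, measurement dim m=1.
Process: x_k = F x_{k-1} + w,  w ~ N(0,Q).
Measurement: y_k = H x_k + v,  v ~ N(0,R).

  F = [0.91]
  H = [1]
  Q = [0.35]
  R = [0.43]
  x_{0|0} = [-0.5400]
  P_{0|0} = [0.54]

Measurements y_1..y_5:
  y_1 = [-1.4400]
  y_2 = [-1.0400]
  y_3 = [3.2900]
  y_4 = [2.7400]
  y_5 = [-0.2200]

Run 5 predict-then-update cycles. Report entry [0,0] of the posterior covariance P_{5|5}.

step 1: x^-=[-0.4914]  P^-=[0.7972]  S=[1.2272]  K=[0.6496]  nu=[-0.9486]  x^+=[-1.1076]  P^+=[0.2793]
step 2: x^-=[-1.0079]  P^-=[0.5813]  S=[1.0113]  K=[0.5748]  nu=[-0.0321]  x^+=[-1.0264]  P^+=[0.2472]
step 3: x^-=[-0.9340]  P^-=[0.5547]  S=[0.9847]  K=[0.5633]  nu=[4.2240]  x^+=[1.4454]  P^+=[0.2422]
step 4: x^-=[1.3153]  P^-=[0.5506]  S=[0.9806]  K=[0.5615]  nu=[1.4247]  x^+=[2.1153]  P^+=[0.2414]
step 5: x^-=[1.9249]  P^-=[0.5499]  S=[0.9799]  K=[0.5612]  nu=[-2.1449]  x^+=[0.7212]  P^+=[0.2413]

P_post[0,0] = 0.2413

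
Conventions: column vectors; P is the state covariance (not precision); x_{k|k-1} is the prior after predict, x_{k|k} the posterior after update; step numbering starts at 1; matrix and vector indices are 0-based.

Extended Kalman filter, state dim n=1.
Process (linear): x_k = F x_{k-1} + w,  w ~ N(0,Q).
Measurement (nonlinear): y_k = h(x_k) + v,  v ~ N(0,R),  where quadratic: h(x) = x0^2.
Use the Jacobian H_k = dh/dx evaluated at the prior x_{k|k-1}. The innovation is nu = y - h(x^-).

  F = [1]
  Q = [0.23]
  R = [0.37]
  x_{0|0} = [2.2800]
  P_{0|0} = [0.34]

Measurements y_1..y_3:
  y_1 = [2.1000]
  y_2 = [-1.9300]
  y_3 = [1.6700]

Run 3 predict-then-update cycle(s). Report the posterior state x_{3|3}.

x_post = [0.9747]

step 1: x^-=[2.2800]  P^-=[0.5700]  H_jac=[4.5600]  S=[12.2224]  K=[0.2127]  nu=[-3.0984]  x^+=[1.6211]  P^+=[0.0173]
step 2: x^-=[1.6211]  P^-=[0.2473]  H_jac=[3.2422]  S=[2.9691]  K=[0.2700]  nu=[-4.5580]  x^+=[0.3905]  P^+=[0.0308]
step 3: x^-=[0.3905]  P^-=[0.2608]  H_jac=[0.7809]  S=[0.5291]  K=[0.3850]  nu=[1.5175]  x^+=[0.9747]  P^+=[0.1824]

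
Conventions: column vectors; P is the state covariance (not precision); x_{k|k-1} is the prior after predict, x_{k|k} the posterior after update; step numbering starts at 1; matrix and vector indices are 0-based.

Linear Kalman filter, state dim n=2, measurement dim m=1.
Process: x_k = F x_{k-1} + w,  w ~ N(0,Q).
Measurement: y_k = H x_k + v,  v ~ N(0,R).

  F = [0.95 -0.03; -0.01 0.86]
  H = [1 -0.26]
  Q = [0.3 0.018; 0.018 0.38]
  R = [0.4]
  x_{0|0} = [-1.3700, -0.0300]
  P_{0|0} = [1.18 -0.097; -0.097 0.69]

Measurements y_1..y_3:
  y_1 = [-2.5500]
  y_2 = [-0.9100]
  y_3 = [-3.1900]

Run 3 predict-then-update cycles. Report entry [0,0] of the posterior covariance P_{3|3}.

P_post[0,0] = 0.2718

step 1: x^-=[-1.3006, -0.0121]  P^-=[1.3711 -0.0903; -0.0903 0.8921]  S=[1.8784]  K=[0.7424; -0.1716]  nu=[-1.2525]  x^+=[-2.2305, 0.2028]  P^+=[0.3357 0.1490; 0.1490 0.8368]
step 2: x^-=[-2.1251, 0.1967]  P^-=[0.5952 0.1150; 0.1150 0.9964]  S=[1.0028]  K=[0.5638; -0.1437]  nu=[1.2662]  x^+=[-1.4112, 0.0147]  P^+=[0.2765 0.1962; 0.1962 0.9757]
step 3: x^-=[-1.3411, 0.0268]  P^-=[0.5393 0.1506; 0.1506 1.0983]  S=[0.9352]  K=[0.5348; -0.1443]  nu=[-1.8419]  x^+=[-2.3261, 0.2927]  P^+=[0.2718 0.2227; 0.2227 1.0788]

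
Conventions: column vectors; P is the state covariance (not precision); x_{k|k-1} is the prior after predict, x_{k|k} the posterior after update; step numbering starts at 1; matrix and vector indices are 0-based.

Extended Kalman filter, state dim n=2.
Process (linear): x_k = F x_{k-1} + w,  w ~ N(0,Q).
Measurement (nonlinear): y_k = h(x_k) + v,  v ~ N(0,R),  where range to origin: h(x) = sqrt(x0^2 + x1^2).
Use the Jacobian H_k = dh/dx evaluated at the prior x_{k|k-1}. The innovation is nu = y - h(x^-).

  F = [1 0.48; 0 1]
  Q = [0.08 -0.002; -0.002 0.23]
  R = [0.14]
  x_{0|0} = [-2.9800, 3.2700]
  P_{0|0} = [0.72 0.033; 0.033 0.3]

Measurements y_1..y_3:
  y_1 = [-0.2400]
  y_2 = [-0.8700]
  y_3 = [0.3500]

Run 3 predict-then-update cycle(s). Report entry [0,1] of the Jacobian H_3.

H_jac[0,1] = -0.2832

step 1: x^-=[-1.4104, 3.2700]  P^-=[0.9008 0.1750; 0.1750 0.5300]  H_jac=[-0.3960 0.9182]  S=[0.6009]  K=[-0.3263; 0.6946]  nu=[-3.8012]  x^+=[-0.1701, 0.6298]  P^+=[0.8368 0.3112; 0.3112 0.2401]
step 2: x^-=[0.1322, 0.6298]  P^-=[1.2709 0.4244; 0.4244 0.4701]  H_jac=[0.2055 0.9787]  S=[0.8146]  K=[0.8305; 0.6718]  nu=[-1.5135]  x^+=[-1.1247, -0.3870]  P^+=[0.7090 -0.0301; -0.0301 0.1024]
step 3: x^-=[-1.3105, -0.3870]  P^-=[0.7838 0.0171; 0.0171 0.3324]  H_jac=[-0.9590 -0.2832]  S=[0.8968]  K=[-0.8435; -0.1233]  nu=[-1.0164]  x^+=[-0.4531, -0.2618]  P^+=[0.1456 -0.0762; -0.0762 0.3188]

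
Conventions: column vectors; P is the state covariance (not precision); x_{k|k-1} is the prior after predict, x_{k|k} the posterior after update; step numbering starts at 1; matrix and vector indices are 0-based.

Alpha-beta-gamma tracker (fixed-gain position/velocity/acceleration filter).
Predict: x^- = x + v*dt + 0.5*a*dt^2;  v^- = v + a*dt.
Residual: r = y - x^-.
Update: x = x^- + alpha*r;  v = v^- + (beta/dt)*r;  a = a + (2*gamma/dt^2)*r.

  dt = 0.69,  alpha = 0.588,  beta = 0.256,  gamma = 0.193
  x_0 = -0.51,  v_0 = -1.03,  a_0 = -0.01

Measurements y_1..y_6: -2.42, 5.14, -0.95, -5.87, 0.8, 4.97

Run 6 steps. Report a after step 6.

step 1: x_pred=-1.2231  r=-1.1969  x^+=-1.9269  v^+=-1.4810  a^+=-0.9804
step 2: x_pred=-3.1821  r=8.3221  x^+=1.7113  v^+=0.9302  a^+=5.7668
step 3: x_pred=3.7259  r=-4.6759  x^+=0.9765  v^+=3.1744  a^+=1.9758
step 4: x_pred=3.6372  r=-9.5072  x^+=-1.9530  v^+=1.0104  a^+=-5.7322
step 5: x_pred=-2.6204  r=3.4204  x^+=-0.6092  v^+=-1.6757  a^+=-2.9591
step 6: x_pred=-2.4699  r=7.4399  x^+=1.9048  v^+=-0.9572  a^+=3.0728

a_post = 3.0728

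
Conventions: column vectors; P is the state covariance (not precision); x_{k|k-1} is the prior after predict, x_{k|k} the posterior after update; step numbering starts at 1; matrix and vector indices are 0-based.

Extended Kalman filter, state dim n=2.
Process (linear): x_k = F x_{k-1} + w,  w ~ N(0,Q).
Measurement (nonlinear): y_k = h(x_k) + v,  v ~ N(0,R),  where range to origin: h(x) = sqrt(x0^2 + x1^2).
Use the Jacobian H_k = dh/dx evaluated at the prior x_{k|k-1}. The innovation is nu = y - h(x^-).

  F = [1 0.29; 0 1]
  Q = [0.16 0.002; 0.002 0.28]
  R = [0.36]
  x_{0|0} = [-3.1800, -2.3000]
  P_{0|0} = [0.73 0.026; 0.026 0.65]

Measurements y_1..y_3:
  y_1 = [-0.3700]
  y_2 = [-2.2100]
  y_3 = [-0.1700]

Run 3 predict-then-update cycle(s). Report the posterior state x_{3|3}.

step 1: x^-=[-3.8470, -2.3000]  P^-=[0.9597 0.2165; 0.2165 0.9300]  H_jac=[-0.8583 -0.5131]  S=[1.5026]  K=[-0.6221; -0.4413]  nu=[-4.8521]  x^+=[-0.8283, -0.1589]  P^+=[0.3781 -0.1960; -0.1960 0.6374]
step 2: x^-=[-0.8744, -0.1589]  P^-=[0.4781 -0.0092; -0.0092 0.9174]  H_jac=[-0.9839 -0.1788]  S=[0.8489]  K=[-0.5521; -0.1827]  nu=[-3.0987]  x^+=[0.8366, 0.4071]  P^+=[0.2193 -0.0948; -0.0948 0.8891]
step 3: x^-=[0.9546, 0.4071]  P^-=[0.3991 0.1651; 0.1651 1.1691]  H_jac=[0.9199 0.3923]  S=[0.9967]  K=[0.4333; 0.6125]  nu=[-1.2078]  x^+=[0.4313, -0.3327]  P^+=[0.2120 -0.0994; -0.0994 0.7952]

x_post = [0.4313, -0.3327]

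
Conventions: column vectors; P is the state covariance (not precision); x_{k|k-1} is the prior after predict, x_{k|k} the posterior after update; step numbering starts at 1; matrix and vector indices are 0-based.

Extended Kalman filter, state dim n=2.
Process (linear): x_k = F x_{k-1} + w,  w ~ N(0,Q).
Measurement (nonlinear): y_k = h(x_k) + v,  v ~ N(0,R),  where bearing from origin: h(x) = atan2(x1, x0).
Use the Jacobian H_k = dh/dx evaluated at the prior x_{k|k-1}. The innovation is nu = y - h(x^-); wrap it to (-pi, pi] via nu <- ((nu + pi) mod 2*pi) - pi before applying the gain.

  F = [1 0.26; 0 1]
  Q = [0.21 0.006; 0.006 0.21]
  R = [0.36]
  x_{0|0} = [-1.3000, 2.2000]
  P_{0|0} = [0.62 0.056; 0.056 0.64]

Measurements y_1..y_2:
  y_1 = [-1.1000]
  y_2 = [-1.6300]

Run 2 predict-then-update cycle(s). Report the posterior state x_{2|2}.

step 1: x^-=[-0.7280, 2.2000]  P^-=[0.9024 0.2284; 0.2284 0.8500]  H_jac=[-0.4097 -0.1356]  S=[0.5525]  K=[-0.7252; -0.3780]  nu=[-2.9904]  x^+=[1.4407, 3.3302]  P^+=[0.6118 0.0770; 0.0770 0.7711]
step 2: x^-=[2.3066, 3.3302]  P^-=[0.9140 0.2834; 0.2834 0.9811]  H_jac=[-0.2029 0.1406]  S=[0.4008]  K=[-0.3633; 0.2005]  nu=[-2.5950]  x^+=[3.2494, 2.8099]  P^+=[0.8611 0.3126; 0.3126 0.9650]

x_post = [3.2494, 2.8099]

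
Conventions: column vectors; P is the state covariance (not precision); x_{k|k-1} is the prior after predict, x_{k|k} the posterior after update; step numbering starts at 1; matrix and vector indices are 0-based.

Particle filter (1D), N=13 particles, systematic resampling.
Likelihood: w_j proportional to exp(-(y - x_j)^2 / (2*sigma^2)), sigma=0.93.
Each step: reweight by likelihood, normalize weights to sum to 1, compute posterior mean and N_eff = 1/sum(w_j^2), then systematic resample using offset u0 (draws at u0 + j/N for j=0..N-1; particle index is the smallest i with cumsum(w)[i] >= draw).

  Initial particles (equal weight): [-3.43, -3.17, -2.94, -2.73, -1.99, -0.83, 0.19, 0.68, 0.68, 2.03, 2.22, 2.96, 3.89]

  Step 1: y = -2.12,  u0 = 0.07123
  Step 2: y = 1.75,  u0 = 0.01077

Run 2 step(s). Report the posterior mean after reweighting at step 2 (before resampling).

step 1: w=[0.0970, 0.1383, 0.1773, 0.2109, 0.2590, 0.0999, 0.0120, 0.0028, 0.0028, 0.0000, 0.0000, 0.0000, 0.0000]  mean=-2.4602  Neff=5.5046  idx=[0, 1, 1, 2, 2, 3, 3, 3, 4, 4, 4, 5, 6]
step 2: w=[0.0000, 0.0000, 0.0000, 0.0000, 0.0000, 0.0000, 0.0000, 0.0000, 0.0012, 0.0012, 0.0012, 0.0798, 0.9166]  mean=0.1007  Neff=1.1813  idx=[11, 12, 12, 12, 12, 12, 12, 12, 12, 12, 12, 12, 12]

post_mean = 0.1007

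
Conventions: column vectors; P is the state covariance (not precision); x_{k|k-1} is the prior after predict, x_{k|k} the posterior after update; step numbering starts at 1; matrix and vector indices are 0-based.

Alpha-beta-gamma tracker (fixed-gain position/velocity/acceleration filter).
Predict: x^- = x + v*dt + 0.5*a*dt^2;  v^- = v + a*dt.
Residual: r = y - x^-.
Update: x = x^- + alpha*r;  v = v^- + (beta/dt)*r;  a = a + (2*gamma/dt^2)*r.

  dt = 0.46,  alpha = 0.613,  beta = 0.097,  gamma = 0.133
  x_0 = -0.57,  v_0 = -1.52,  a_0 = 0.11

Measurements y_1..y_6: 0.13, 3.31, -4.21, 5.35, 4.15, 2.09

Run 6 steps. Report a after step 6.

step 1: x_pred=-1.2576  r=1.3876  x^+=-0.4070  v^+=-1.1768  a^+=1.8543
step 2: x_pred=-0.7521  r=4.0621  x^+=1.7380  v^+=0.5327  a^+=6.9608
step 3: x_pred=2.7195  r=-6.9295  x^+=-1.5283  v^+=2.2735  a^+=-1.7502
step 4: x_pred=-0.6677  r=6.0177  x^+=3.0212  v^+=2.7373  a^+=5.8145
step 5: x_pred=4.8955  r=-0.7455  x^+=4.4385  v^+=5.2548  a^+=4.8774
step 6: x_pred=7.3718  r=-5.2818  x^+=4.1340  v^+=6.3846  a^+=-1.7623

a_post = -1.7623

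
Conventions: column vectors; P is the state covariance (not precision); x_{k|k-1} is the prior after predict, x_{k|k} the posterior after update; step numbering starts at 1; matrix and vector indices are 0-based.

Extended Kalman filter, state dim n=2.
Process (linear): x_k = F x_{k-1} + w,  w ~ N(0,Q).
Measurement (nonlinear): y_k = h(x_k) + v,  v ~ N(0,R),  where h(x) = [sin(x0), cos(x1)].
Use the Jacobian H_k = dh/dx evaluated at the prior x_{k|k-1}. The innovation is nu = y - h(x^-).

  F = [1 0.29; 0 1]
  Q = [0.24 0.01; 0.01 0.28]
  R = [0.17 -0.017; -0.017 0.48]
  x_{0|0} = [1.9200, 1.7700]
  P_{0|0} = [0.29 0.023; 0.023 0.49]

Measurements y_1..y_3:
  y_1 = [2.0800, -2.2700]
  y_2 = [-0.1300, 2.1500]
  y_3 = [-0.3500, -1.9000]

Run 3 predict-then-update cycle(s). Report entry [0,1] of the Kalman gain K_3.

step 1: x^-=[2.4333, 1.7700]  P^-=[0.5845 0.1751; 0.1751 0.7700]  H_jac=[-0.7595 0.0000; 0.0000 -0.9802]  S=[0.5072 0.1134; 0.1134 1.2198]  K=[-0.8618 -0.0606; -0.1265 -0.6070]  nu=[1.4295, -2.0721]  x^+=[1.3270, 2.8468]  P^+=[0.1915 0.0147; 0.0147 0.2950]
step 2: x^-=[2.1526, 2.8468]  P^-=[0.4649 0.1103; 0.1103 0.5750]  H_jac=[-0.5495 0.0000; 0.0000 -0.2905]  S=[0.3104 0.0006; 0.0006 0.5285]  K=[-0.8230 -0.0597; -0.1947 -0.3158]  nu=[-0.9655, 3.1069]  x^+=[2.7617, 2.0535]  P^+=[0.2527 0.0504; 0.0504 0.5105]
step 3: x^-=[3.3573, 2.0535]  P^-=[0.5649 0.2085; 0.2085 0.7905]  H_jac=[-0.9768 0.0000; 0.0000 -0.8857]  S=[0.7091 0.1634; 0.1634 1.1001]  K=[-0.7658 -0.0541; -0.1456 -0.6148]  nu=[-0.1360, -1.4358]  x^+=[3.5391, 2.9561]  P^+=[0.1323 0.0146; 0.0146 0.3304]

K[0,1] = -0.0541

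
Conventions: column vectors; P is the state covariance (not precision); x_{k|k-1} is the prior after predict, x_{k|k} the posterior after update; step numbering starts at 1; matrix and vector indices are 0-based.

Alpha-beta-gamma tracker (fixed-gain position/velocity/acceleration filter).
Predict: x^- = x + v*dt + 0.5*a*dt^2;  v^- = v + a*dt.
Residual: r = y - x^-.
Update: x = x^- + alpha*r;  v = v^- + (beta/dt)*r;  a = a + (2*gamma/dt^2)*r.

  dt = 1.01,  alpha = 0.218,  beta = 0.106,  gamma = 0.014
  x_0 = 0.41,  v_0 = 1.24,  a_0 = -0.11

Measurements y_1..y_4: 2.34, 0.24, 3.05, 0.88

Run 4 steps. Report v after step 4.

v_post = 0.1997

step 1: x_pred=1.6063  r=0.7337  x^+=1.7662  v^+=1.2059  a^+=-0.0899
step 2: x_pred=2.9384  r=-2.6984  x^+=2.3501  v^+=0.8319  a^+=-0.1639
step 3: x_pred=3.1068  r=-0.0568  x^+=3.0944  v^+=0.6604  a^+=-0.1655
step 4: x_pred=3.6770  r=-2.7970  x^+=3.0673  v^+=0.1997  a^+=-0.2423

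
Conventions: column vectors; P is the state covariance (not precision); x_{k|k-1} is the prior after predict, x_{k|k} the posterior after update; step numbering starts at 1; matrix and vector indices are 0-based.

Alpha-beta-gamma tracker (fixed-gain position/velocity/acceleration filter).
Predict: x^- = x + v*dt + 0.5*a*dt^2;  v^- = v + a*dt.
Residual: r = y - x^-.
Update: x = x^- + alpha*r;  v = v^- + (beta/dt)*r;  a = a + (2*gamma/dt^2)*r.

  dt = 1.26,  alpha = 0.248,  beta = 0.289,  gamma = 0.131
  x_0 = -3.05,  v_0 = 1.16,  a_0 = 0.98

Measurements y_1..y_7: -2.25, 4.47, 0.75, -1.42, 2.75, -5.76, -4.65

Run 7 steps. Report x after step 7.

x_post = -11.4639

step 1: x_pred=-0.8105  r=-1.4395  x^+=-1.1675  v^+=2.0646  a^+=0.7424
step 2: x_pred=2.0233  r=2.4467  x^+=2.6301  v^+=3.5613  a^+=1.1462
step 3: x_pred=8.0272  r=-7.2772  x^+=6.2224  v^+=3.3364  a^+=-0.0547
step 4: x_pred=10.3828  r=-11.8028  x^+=7.4557  v^+=0.5603  a^+=-2.0025
step 5: x_pred=6.5721  r=-3.8221  x^+=5.6242  v^+=-2.8396  a^+=-2.6333
step 6: x_pred=-0.0440  r=-5.7160  x^+=-1.4615  v^+=-7.4686  a^+=-3.5766
step 7: x_pred=-13.7110  r=9.0610  x^+=-11.4639  v^+=-9.8968  a^+=-2.0813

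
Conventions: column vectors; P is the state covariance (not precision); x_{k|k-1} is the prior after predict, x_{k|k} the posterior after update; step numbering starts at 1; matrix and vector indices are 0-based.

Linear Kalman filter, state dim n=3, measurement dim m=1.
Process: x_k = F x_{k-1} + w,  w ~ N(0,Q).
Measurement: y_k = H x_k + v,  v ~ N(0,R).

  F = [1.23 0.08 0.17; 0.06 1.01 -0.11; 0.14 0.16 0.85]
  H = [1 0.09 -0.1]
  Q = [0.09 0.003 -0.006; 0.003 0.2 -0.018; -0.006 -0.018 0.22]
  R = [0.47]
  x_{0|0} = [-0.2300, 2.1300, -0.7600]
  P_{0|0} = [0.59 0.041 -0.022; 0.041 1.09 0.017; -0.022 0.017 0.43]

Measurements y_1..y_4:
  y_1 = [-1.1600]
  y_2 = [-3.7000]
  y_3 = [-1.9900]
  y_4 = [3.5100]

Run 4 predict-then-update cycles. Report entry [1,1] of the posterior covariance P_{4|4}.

P_post[1,1] = 1.6739

step 1: x^-=[-0.2417, 2.2211, -0.3374]  P^-=[1.0013 0.1832 0.1583; 0.1832 1.3207 0.1426; 0.1583 0.1426 0.5714]  S=[1.4865]  K=[0.6741; 0.1936; 0.0767]  nu=[-1.1519]  x^+=[-1.0182, 1.9981, -0.4257]  P^+=[0.3259 -0.0108 0.0815; -0.0108 1.2650 0.1205; 0.0815 0.1205 0.5626]
step 2: x^-=[-1.1649, 2.0038, -0.1847]  P^-=[0.6427 0.1147 0.2440; 0.1147 1.4692 0.2392; 0.2440 0.2392 0.7170]  S=[1.0993]  K=[0.5718; 0.2029; 0.1763]  nu=[-2.7339]  x^+=[-2.7282, 1.4491, -0.6667]  P^+=[0.2832 -0.0128 0.1331; -0.0128 1.4240 0.1999; 0.1331 0.1999 0.6828]
step 3: x^-=[-3.3531, 1.3732, -0.7168]  P^-=[0.6059 0.1261 0.3184; 0.1261 1.6142 0.3215; 0.3184 0.3215 0.8408]  S=[1.0506]  K=[0.5572; 0.2277; 0.2506]  nu=[1.1678]  x^+=[-2.7024, 1.6391, -0.4242]  P^+=[0.2797 -0.0072 0.1717; -0.0072 1.5597 0.2616; 0.1717 0.2616 0.7748]
step 4: x^-=[-3.2649, 1.5400, -0.4766]  P^-=[0.6231 0.1473 0.3811; 0.1473 1.7402 0.3889; 0.3811 0.3889 0.9369]  S=[1.0598]  K=[0.5644; 0.2501; 0.3042]  nu=[6.5886]  x^+=[0.4540, 3.1878, 1.5278]  P^+=[0.2854 -0.0023 0.1991; -0.0023 1.6739 0.3083; 0.1991 0.3083 0.8388]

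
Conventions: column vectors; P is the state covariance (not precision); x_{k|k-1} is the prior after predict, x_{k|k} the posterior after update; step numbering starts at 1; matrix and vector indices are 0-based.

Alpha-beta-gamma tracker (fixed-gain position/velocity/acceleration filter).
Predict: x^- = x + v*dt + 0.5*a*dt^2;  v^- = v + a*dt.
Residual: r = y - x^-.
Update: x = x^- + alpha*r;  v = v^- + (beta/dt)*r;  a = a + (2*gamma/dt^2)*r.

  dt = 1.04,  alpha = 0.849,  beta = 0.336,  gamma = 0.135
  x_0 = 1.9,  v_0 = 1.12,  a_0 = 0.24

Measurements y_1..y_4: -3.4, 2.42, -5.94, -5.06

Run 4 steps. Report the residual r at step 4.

resid = 3.0939

step 1: x_pred=3.1946  r=-6.5946  x^+=-2.4042  v^+=-0.7610  a^+=-1.4062
step 2: x_pred=-3.9561  r=6.3761  x^+=1.4572  v^+=-0.1634  a^+=0.1855
step 3: x_pred=1.3875  r=-7.3275  x^+=-4.8335  v^+=-2.3379  a^+=-1.6437
step 4: x_pred=-8.1539  r=3.0939  x^+=-5.5272  v^+=-3.0478  a^+=-0.8714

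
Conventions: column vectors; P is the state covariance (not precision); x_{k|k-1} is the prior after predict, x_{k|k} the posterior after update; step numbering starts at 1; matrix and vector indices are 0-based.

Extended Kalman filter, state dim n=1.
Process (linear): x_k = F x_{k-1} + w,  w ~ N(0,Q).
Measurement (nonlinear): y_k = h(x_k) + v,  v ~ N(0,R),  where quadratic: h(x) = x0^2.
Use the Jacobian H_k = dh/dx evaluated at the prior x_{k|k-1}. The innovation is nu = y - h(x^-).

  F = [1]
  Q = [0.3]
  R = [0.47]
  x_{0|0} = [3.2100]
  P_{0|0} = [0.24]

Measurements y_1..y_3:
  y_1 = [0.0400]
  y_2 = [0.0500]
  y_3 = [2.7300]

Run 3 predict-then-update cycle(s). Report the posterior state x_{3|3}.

x_post = [1.6451]

step 1: x^-=[3.2100]  P^-=[0.5400]  H_jac=[6.4200]  S=[22.7269]  K=[0.1525]  nu=[-10.2641]  x^+=[1.6443]  P^+=[0.0112]
step 2: x^-=[1.6443]  P^-=[0.3112]  H_jac=[3.2886]  S=[3.8352]  K=[0.2668]  nu=[-2.6537]  x^+=[0.9362]  P^+=[0.0381]
step 3: x^-=[0.9362]  P^-=[0.3381]  H_jac=[1.8725]  S=[1.6556]  K=[0.3824]  nu=[1.8535]  x^+=[1.6451]  P^+=[0.0960]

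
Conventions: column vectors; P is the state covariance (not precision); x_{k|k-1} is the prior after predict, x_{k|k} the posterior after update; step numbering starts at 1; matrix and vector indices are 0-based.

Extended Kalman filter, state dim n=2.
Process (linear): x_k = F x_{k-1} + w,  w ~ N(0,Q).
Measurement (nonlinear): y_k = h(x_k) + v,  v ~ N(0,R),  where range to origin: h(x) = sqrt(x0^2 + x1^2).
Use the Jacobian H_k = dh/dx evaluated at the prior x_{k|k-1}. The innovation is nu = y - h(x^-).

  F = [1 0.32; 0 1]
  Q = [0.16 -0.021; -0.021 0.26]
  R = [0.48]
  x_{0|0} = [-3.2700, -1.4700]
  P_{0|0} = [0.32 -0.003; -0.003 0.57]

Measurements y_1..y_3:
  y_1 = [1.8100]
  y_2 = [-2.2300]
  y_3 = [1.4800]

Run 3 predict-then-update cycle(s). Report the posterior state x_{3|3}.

step 1: x^-=[-3.7404, -1.4700]  P^-=[0.5364 0.1584; 0.1584 0.8300]  H_jac=[-0.9307 -0.3658]  S=[1.1636]  K=[-0.4789; -0.3876]  nu=[-2.2089]  x^+=[-2.6826, -0.6138]  P^+=[0.2696 -0.0576; -0.0576 0.6552]
step 2: x^-=[-2.8790, -0.6138]  P^-=[0.4598 0.1311; 0.1311 0.9152]  H_jac=[-0.9780 -0.2085]  S=[1.0131]  K=[-0.4709; -0.3149]  nu=[-5.1737]  x^+=[-0.4427, 1.0154]  P^+=[0.2352 -0.0192; -0.0192 0.8147]
step 3: x^-=[-0.1178, 1.0154]  P^-=[0.4664 0.2206; 0.2206 1.0747]  H_jac=[-0.1152 0.9933]  S=[1.4961]  K=[0.1105; 0.6966]  nu=[0.4578]  x^+=[-0.0672, 1.3343]  P^+=[0.4481 0.1054; 0.1054 0.3488]

x_post = [-0.0672, 1.3343]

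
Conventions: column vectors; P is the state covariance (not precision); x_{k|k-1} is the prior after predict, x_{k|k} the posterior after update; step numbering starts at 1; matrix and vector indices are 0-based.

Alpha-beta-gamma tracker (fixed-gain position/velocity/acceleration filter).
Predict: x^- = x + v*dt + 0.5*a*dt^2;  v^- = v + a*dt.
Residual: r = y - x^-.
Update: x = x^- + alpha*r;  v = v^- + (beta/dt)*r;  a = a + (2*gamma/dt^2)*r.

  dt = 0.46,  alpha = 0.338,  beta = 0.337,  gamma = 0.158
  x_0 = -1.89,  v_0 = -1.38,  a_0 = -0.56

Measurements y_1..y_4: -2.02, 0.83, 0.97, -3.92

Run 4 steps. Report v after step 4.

v_post = 3.4811

step 1: x_pred=-2.5840  r=0.5640  x^+=-2.3934  v^+=-1.2244  a^+=0.2823
step 2: x_pred=-2.9267  r=3.7567  x^+=-1.6570  v^+=1.6577  a^+=5.8926
step 3: x_pred=-0.2710  r=1.2410  x^+=0.1485  v^+=5.2775  a^+=7.7458
step 4: x_pred=3.3956  r=-7.3156  x^+=0.9229  v^+=3.4811  a^+=-3.1792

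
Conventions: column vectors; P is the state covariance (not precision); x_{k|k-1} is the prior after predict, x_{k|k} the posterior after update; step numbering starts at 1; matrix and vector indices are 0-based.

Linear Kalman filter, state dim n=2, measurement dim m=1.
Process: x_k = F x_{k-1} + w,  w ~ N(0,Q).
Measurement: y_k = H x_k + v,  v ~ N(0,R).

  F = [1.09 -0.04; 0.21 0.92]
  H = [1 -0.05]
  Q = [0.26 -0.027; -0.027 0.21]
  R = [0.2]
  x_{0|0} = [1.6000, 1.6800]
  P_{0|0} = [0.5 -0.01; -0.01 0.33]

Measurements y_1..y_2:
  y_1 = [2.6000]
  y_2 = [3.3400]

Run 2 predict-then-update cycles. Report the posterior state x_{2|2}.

step 1: x^-=[1.6768, 1.8816]  P^-=[0.8555 0.0654; 0.0654 0.5075]  S=[1.0502]  K=[0.8115; 0.0381]  nu=[1.0173]  x^+=[2.5023, 1.9203]  P^+=[0.1639 0.0329; 0.0329 0.5060]
step 2: x^-=[2.6507, 2.2922]  P^-=[0.4527 0.0246; 0.0246 0.6582]  S=[0.6519]  K=[0.6926; -0.0127]  nu=[0.8039]  x^+=[3.2075, 2.2820]  P^+=[0.1400 0.0304; 0.0304 0.6581]

x_post = [3.2075, 2.2820]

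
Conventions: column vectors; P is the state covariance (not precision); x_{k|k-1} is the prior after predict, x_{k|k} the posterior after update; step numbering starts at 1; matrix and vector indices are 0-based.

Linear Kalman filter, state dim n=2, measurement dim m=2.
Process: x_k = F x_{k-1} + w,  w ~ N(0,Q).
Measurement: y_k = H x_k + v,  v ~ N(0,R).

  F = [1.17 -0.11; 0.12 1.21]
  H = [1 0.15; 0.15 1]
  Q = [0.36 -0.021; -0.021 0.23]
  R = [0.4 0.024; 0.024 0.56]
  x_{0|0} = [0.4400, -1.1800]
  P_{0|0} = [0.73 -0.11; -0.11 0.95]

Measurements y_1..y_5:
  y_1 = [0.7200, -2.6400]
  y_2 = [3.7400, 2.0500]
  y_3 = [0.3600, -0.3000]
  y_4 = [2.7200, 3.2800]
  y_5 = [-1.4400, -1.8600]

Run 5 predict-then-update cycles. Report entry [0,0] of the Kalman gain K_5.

K[0,0] = 0.6550

step 1: x^-=[0.6446, -1.3750]  P^-=[1.3991 -0.1992; -0.1992 1.5995]  S=[1.7753 0.2701; 0.2701 2.1312]  K=[0.7856 -0.0946; -0.0909 0.7480]  nu=[0.2817, -1.3617]  x^+=[0.9946, -2.4191]  P^+=[0.3244 -0.0828; -0.0828 0.4291]
step 2: x^-=[1.4298, -2.8078]  P^-=[0.8306 -0.1486; -0.1486 0.8389]  S=[1.2048 0.1224; 0.1224 1.3730]  K=[0.6788 -0.0781; -0.0801 0.6019]  nu=[2.7313, 4.6433]  x^+=[2.9214, -0.2317]  P^+=[0.2801 -0.0694; -0.0694 0.3456]
step 3: x^-=[3.4435, 0.0702]  P^-=[0.7654 -0.1250; -0.1250 0.7198]  S=[1.1441 0.1189; 0.1189 1.2595]  K=[0.6599 -0.0704; -0.0735 0.5635]  nu=[-3.0940, -0.8867]  x^+=[1.4641, -0.2021]  P^+=[0.2719 -0.0644; -0.0644 0.3235]
step 4: x^-=[1.7352, -0.0689]  P^-=[0.7528 -0.1162; -0.1162 0.6888]  S=[1.1334 0.1214; 0.1214 1.2309]  K=[0.6560 -0.0674; -0.0705 0.5524]  nu=[0.9951, 3.0886]  x^+=[2.1799, 1.5671]  P^+=[0.2702 -0.0625; -0.0625 0.3170]
step 5: x^-=[2.3781, 2.1578]  P^-=[0.7497 -0.1129; -0.1129 0.6799]  S=[1.1312 0.1230; 0.1230 1.2229]  K=[0.6550 -0.0663; -0.0694 0.5491]  nu=[-4.1418, -4.3745]  x^+=[-0.0451, 0.0431]  P^+=[0.2697 -0.0618; -0.0618 0.3151]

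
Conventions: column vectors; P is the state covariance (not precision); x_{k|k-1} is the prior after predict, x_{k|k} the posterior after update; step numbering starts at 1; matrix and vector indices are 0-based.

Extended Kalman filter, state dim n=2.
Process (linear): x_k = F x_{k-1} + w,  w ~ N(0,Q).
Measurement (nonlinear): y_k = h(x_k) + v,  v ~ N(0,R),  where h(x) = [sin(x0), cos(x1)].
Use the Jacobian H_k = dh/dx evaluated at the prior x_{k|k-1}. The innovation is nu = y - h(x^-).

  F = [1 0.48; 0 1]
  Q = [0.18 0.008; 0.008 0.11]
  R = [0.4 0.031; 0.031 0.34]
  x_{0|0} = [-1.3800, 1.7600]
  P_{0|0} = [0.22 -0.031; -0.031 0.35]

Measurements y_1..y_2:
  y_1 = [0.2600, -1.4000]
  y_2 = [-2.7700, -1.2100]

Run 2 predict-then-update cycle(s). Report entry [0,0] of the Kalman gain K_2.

step 1: x^-=[-0.5352, 1.7600]  P^-=[0.4509 0.1450; 0.1450 0.4600]  H_jac=[0.8602 0.0000; 0.0000 -0.9822]  S=[0.7336 -0.0915; -0.0915 0.7837]  K=[0.5135 -0.1218; 0.0996 -0.5648]  nu=[0.7700, -1.2119]  x^+=[0.0078, 2.5212]  P^+=[0.2344 0.0259; 0.0259 0.1924]
step 2: x^-=[1.2179, 2.5212]  P^-=[0.4836 0.1263; 0.1263 0.3024]  H_jac=[0.3456 0.0000; 0.0000 -0.5813]  S=[0.4578 0.0056; 0.0056 0.4422]  K=[0.3672 -0.1707; 0.1002 -0.3988]  nu=[-3.7084, -0.3963]  x^+=[-0.0762, 2.3075]  P^+=[0.4097 0.0803; 0.0803 0.2279]

K[0,0] = 0.3672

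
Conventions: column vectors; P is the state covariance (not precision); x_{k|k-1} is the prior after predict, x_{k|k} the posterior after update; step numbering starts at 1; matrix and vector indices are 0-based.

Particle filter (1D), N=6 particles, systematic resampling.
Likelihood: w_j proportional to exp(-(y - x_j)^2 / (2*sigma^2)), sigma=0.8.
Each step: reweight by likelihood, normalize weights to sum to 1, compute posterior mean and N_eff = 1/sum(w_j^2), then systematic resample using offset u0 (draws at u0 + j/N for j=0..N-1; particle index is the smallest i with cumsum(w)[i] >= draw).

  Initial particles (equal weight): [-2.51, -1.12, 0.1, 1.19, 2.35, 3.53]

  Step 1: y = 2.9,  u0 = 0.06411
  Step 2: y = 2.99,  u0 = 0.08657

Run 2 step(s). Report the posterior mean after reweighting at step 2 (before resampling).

post_mean = 2.9672

step 1: w=[0.0000, 0.0000, 0.0013, 0.0626, 0.4853, 0.4508]  mean=2.8063  Neff=2.2593  idx=[4, 4, 4, 5, 5, 5]
step 2: w=[0.1590, 0.1590, 0.1590, 0.1743, 0.1743, 0.1743]  mean=2.9672  Neff=5.9873  idx=[0, 1, 2, 3, 4, 5]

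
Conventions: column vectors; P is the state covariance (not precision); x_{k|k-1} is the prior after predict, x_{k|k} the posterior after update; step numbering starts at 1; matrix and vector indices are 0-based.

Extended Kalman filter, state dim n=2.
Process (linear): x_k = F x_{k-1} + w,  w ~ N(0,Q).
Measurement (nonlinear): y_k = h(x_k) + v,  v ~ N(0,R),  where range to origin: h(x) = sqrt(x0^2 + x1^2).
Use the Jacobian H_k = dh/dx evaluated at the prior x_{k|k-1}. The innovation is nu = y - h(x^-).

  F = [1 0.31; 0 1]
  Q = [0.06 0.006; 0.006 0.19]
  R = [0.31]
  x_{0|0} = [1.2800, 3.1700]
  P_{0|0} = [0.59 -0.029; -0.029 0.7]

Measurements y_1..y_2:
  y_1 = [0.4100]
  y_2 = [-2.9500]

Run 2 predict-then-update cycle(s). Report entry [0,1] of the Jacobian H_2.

step 1: x^-=[2.2627, 3.1700]  P^-=[0.6993 0.1940; 0.1940 0.8900]  H_jac=[0.5810 0.8139]  S=[1.3191]  K=[0.4277; 0.6346]  nu=[-3.4847]  x^+=[0.7723, 0.9586]  P^+=[0.4580 -0.1640; -0.1640 0.3588]
step 2: x^-=[1.0695, 0.9586]  P^-=[0.4508 -0.0468; -0.0468 0.5488]  H_jac=[0.7447 0.6674]  S=[0.7579]  K=[0.4017; 0.4373]  nu=[-4.3862]  x^+=[-0.6924, -0.9594]  P^+=[0.3285 -0.1799; -0.1799 0.4038]

H_jac[0,1] = 0.6674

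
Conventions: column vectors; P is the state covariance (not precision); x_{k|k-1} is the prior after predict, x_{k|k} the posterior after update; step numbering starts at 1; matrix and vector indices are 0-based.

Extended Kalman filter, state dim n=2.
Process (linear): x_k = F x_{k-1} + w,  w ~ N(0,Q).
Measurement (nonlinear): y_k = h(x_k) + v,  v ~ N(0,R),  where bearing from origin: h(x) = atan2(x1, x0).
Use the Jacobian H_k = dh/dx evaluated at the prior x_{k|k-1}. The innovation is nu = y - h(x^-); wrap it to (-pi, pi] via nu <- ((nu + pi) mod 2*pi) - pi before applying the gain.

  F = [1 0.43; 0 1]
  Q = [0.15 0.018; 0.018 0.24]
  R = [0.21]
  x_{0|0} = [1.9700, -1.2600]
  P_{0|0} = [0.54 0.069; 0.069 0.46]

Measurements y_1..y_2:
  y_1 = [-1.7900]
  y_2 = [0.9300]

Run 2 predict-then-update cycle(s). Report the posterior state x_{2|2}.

x_post = [2.0801, -1.7974]

step 1: x^-=[1.4282, -1.2600]  P^-=[0.8344 0.2848; 0.2848 0.7000]  H_jac=[0.3474 0.3937]  S=[0.4971]  K=[0.8086; 0.7535]  nu=[-1.0671]  x^+=[0.5653, -2.0640]  P^+=[0.5093 -0.0181; -0.0181 0.4178]
step 2: x^-=[-0.3222, -2.0640]  P^-=[0.7211 0.1796; 0.1796 0.6578]  H_jac=[0.4730 -0.0738]  S=[0.3623]  K=[0.9046; 0.1004]  nu=[2.6557]  x^+=[2.0801, -1.7974]  P^+=[0.4245 0.1467; 0.1467 0.6542]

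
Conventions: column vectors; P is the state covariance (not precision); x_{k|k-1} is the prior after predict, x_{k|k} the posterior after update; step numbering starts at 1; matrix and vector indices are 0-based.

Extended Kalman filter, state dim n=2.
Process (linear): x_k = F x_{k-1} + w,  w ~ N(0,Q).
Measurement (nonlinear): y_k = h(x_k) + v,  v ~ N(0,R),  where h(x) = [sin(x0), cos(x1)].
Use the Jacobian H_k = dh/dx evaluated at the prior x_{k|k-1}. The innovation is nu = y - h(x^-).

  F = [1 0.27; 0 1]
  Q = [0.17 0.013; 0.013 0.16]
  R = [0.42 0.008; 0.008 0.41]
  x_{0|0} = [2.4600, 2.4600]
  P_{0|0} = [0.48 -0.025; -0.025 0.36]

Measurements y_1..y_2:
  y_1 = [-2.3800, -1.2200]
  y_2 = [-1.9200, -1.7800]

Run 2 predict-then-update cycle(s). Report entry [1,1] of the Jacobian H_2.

step 1: x^-=[3.1242, 2.4600]  P^-=[0.6627 0.0852; 0.0852 0.5200]  H_jac=[-0.9998 0.0000; 0.0000 -0.6300]  S=[1.0825 0.0617; 0.0617 0.6164]  K=[-0.6106 -0.0260; -0.0487 -0.5266]  nu=[-2.3974, -0.4434]  x^+=[4.5997, 2.8103]  P^+=[0.2567 0.0247; 0.0247 0.3433]
step 2: x^-=[5.3584, 2.8103]  P^-=[0.4651 0.1304; 0.1304 0.5033]  H_jac=[0.6020 0.0000; 0.0000 -0.3253]  S=[0.5886 -0.0175; -0.0175 0.4633]  K=[0.4735 -0.0736; 0.1230 -0.3488]  nu=[-1.1215, -0.8344]  x^+=[4.8888, 2.9634]  P^+=[0.3294 0.0811; 0.0811 0.4366]

H_jac[1,1] = -0.3253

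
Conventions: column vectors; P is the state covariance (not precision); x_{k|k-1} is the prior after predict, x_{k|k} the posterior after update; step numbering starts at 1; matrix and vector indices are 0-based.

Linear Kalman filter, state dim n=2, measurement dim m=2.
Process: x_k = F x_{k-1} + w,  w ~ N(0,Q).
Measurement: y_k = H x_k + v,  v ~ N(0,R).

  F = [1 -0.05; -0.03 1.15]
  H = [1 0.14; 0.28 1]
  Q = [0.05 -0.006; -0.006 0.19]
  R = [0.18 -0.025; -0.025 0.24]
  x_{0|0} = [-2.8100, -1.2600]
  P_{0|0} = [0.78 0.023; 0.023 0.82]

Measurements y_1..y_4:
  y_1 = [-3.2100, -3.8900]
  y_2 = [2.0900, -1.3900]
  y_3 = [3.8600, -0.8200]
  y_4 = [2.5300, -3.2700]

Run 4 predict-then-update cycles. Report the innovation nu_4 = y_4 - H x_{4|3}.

innov = [0.8686, -1.9064]

step 1: x^-=[-2.7470, -1.3647]  P^-=[0.8298 -0.0501; -0.0501 1.2736]  S=[1.0207 0.3336; 0.3336 1.5506]  K=[0.8257 -0.0601; -0.1504 0.8447]  nu=[-0.2719, -1.7561]  x^+=[-2.8660, -2.8072]  P^+=[0.1614 -0.0802; -0.0802 0.2290]
step 2: x^-=[-2.7256, -3.1422]  P^-=[0.2200 -0.1164; -0.1164 0.4985]  S=[0.3771 -0.0146; -0.0146 0.6905]  K=[0.5374 -0.0680; -0.0976 0.6726]  nu=[5.2556, 2.5154]  x^+=[-0.0725, -1.9633]  P^+=[0.1068 -0.0597; -0.0597 0.1806]
step 3: x^-=[0.0257, -2.2556]  P^-=[0.1632 -0.0883; -0.0883 0.4330]  S=[0.3270 -0.0104; -0.0104 0.6364]  K=[0.4594 -0.0594; -0.0642 0.6405]  nu=[4.1501, 1.4284]  x^+=[1.8476, -1.6070]  P^+=[0.0914 -0.0513; -0.0513 0.1697]
step 4: x^-=[1.9279, -1.9034]  P^-=[0.1469 -0.0776; -0.0776 0.4181]  S=[0.3134 -0.0060; -0.0060 0.6261]  K=[0.4331 -0.0541; -0.0488 0.6325]  nu=[0.8686, -1.9064]  x^+=[2.4072, -3.1517]  P^+=[0.0860 -0.0479; -0.0479 0.1664]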